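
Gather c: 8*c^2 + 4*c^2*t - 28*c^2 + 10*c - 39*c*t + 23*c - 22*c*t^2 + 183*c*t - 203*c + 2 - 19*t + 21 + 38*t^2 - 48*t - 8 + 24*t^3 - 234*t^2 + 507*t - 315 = c^2*(4*t - 20) + c*(-22*t^2 + 144*t - 170) + 24*t^3 - 196*t^2 + 440*t - 300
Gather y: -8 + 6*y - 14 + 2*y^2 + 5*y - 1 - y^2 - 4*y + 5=y^2 + 7*y - 18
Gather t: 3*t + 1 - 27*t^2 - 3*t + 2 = 3 - 27*t^2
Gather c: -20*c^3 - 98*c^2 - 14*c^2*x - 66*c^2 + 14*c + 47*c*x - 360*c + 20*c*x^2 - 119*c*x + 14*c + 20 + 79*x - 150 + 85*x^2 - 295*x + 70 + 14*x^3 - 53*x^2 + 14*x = -20*c^3 + c^2*(-14*x - 164) + c*(20*x^2 - 72*x - 332) + 14*x^3 + 32*x^2 - 202*x - 60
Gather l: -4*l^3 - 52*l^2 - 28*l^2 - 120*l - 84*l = -4*l^3 - 80*l^2 - 204*l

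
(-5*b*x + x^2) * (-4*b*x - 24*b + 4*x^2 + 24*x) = 20*b^2*x^2 + 120*b^2*x - 24*b*x^3 - 144*b*x^2 + 4*x^4 + 24*x^3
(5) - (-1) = 6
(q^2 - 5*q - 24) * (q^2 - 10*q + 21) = q^4 - 15*q^3 + 47*q^2 + 135*q - 504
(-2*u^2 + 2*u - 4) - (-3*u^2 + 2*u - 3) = u^2 - 1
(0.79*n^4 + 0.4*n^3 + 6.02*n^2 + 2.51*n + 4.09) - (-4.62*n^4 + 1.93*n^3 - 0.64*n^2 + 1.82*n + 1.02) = 5.41*n^4 - 1.53*n^3 + 6.66*n^2 + 0.69*n + 3.07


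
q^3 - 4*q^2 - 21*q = q*(q - 7)*(q + 3)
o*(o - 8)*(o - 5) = o^3 - 13*o^2 + 40*o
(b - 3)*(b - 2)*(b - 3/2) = b^3 - 13*b^2/2 + 27*b/2 - 9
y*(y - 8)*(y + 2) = y^3 - 6*y^2 - 16*y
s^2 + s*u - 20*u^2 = (s - 4*u)*(s + 5*u)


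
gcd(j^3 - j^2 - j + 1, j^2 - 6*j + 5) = j - 1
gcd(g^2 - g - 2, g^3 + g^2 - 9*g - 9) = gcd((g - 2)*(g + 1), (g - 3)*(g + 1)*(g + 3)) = g + 1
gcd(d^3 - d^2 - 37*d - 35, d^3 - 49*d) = d - 7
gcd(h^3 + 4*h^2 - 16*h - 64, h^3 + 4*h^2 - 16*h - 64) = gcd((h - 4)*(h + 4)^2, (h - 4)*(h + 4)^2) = h^3 + 4*h^2 - 16*h - 64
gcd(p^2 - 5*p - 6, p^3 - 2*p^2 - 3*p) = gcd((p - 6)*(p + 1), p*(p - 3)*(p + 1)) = p + 1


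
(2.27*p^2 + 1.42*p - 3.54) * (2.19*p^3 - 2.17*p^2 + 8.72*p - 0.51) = 4.9713*p^5 - 1.8161*p^4 + 8.9604*p^3 + 18.9065*p^2 - 31.593*p + 1.8054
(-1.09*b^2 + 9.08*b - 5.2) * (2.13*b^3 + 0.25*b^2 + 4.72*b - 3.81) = -2.3217*b^5 + 19.0679*b^4 - 13.9508*b^3 + 45.7105*b^2 - 59.1388*b + 19.812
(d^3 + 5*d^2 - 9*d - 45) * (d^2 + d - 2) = d^5 + 6*d^4 - 6*d^3 - 64*d^2 - 27*d + 90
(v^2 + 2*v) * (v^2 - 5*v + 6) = v^4 - 3*v^3 - 4*v^2 + 12*v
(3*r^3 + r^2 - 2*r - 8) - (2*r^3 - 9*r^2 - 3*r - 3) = r^3 + 10*r^2 + r - 5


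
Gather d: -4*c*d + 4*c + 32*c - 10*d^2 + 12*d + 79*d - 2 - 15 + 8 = 36*c - 10*d^2 + d*(91 - 4*c) - 9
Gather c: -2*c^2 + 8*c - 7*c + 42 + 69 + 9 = -2*c^2 + c + 120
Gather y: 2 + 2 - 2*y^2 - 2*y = -2*y^2 - 2*y + 4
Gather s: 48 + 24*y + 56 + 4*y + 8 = 28*y + 112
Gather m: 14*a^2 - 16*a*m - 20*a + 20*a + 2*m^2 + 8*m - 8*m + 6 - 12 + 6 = 14*a^2 - 16*a*m + 2*m^2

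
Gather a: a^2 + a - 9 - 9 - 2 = a^2 + a - 20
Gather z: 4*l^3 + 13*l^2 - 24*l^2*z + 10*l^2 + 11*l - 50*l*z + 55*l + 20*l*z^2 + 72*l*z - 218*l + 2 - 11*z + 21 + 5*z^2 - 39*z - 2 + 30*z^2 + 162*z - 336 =4*l^3 + 23*l^2 - 152*l + z^2*(20*l + 35) + z*(-24*l^2 + 22*l + 112) - 315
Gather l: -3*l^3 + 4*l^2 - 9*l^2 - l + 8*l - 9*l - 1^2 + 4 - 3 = -3*l^3 - 5*l^2 - 2*l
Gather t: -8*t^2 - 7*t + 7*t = -8*t^2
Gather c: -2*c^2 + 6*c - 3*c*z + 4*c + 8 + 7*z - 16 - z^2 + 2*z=-2*c^2 + c*(10 - 3*z) - z^2 + 9*z - 8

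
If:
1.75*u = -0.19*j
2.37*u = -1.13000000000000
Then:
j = 4.39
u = -0.48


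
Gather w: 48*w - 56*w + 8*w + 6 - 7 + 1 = 0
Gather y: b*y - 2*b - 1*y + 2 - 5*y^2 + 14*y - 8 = -2*b - 5*y^2 + y*(b + 13) - 6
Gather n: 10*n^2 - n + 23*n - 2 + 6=10*n^2 + 22*n + 4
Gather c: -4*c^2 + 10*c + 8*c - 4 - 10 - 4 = -4*c^2 + 18*c - 18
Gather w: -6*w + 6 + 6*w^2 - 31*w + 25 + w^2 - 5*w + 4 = 7*w^2 - 42*w + 35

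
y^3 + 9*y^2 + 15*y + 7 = (y + 1)^2*(y + 7)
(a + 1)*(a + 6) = a^2 + 7*a + 6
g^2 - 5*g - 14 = (g - 7)*(g + 2)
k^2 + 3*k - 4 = (k - 1)*(k + 4)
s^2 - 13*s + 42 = (s - 7)*(s - 6)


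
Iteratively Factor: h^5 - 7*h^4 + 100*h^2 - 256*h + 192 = (h - 2)*(h^4 - 5*h^3 - 10*h^2 + 80*h - 96) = (h - 3)*(h - 2)*(h^3 - 2*h^2 - 16*h + 32) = (h - 3)*(h - 2)*(h + 4)*(h^2 - 6*h + 8) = (h - 4)*(h - 3)*(h - 2)*(h + 4)*(h - 2)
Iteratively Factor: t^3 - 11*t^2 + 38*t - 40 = (t - 5)*(t^2 - 6*t + 8) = (t - 5)*(t - 2)*(t - 4)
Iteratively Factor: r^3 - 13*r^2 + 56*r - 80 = (r - 5)*(r^2 - 8*r + 16) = (r - 5)*(r - 4)*(r - 4)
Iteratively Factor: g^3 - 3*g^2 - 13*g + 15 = (g + 3)*(g^2 - 6*g + 5) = (g - 5)*(g + 3)*(g - 1)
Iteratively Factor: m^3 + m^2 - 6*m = (m - 2)*(m^2 + 3*m) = (m - 2)*(m + 3)*(m)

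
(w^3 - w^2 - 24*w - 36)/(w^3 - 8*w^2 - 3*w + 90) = (w + 2)/(w - 5)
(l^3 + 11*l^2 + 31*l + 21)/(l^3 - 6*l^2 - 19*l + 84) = (l^3 + 11*l^2 + 31*l + 21)/(l^3 - 6*l^2 - 19*l + 84)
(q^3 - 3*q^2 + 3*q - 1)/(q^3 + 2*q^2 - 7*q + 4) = (q - 1)/(q + 4)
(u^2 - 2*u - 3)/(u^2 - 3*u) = (u + 1)/u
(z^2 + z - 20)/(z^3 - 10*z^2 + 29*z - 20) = (z + 5)/(z^2 - 6*z + 5)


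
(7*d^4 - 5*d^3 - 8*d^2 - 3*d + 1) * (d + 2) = 7*d^5 + 9*d^4 - 18*d^3 - 19*d^2 - 5*d + 2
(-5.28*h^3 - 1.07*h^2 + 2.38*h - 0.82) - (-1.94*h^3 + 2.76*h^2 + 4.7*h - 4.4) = -3.34*h^3 - 3.83*h^2 - 2.32*h + 3.58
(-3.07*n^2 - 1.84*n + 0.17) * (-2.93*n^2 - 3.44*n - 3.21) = 8.9951*n^4 + 15.952*n^3 + 15.6862*n^2 + 5.3216*n - 0.5457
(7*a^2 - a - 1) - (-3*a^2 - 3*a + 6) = 10*a^2 + 2*a - 7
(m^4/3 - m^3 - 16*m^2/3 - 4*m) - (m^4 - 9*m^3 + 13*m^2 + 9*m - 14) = -2*m^4/3 + 8*m^3 - 55*m^2/3 - 13*m + 14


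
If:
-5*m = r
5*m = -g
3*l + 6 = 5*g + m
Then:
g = r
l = 8*r/5 - 2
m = -r/5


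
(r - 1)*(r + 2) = r^2 + r - 2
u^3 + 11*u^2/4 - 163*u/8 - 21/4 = (u - 7/2)*(u + 1/4)*(u + 6)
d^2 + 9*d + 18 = (d + 3)*(d + 6)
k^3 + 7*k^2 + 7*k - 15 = (k - 1)*(k + 3)*(k + 5)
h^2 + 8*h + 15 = (h + 3)*(h + 5)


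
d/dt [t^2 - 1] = 2*t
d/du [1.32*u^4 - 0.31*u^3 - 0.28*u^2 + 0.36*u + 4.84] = 5.28*u^3 - 0.93*u^2 - 0.56*u + 0.36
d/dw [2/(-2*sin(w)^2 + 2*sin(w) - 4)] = (2*sin(w) - 1)*cos(w)/(sin(w)^2 - sin(w) + 2)^2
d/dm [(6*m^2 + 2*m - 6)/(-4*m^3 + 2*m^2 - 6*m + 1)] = 2*(12*m^4 + 8*m^3 - 56*m^2 + 18*m - 17)/(16*m^6 - 16*m^5 + 52*m^4 - 32*m^3 + 40*m^2 - 12*m + 1)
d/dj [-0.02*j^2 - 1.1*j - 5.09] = -0.04*j - 1.1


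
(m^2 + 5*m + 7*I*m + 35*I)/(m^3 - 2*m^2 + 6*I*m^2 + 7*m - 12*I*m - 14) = (m + 5)/(m^2 - m*(2 + I) + 2*I)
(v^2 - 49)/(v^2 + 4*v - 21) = (v - 7)/(v - 3)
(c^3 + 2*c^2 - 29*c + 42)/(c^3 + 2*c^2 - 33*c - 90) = (c^3 + 2*c^2 - 29*c + 42)/(c^3 + 2*c^2 - 33*c - 90)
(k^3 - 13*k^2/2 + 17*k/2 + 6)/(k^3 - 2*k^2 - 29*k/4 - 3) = 2*(k - 3)/(2*k + 3)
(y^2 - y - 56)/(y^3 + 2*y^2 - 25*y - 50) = (y^2 - y - 56)/(y^3 + 2*y^2 - 25*y - 50)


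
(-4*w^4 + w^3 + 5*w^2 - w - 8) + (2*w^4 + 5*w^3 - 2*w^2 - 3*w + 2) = -2*w^4 + 6*w^3 + 3*w^2 - 4*w - 6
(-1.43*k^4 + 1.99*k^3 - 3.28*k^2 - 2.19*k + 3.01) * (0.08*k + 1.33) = -0.1144*k^5 - 1.7427*k^4 + 2.3843*k^3 - 4.5376*k^2 - 2.6719*k + 4.0033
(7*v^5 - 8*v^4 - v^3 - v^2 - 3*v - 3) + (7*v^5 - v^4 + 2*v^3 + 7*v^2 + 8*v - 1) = 14*v^5 - 9*v^4 + v^3 + 6*v^2 + 5*v - 4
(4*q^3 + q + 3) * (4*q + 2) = 16*q^4 + 8*q^3 + 4*q^2 + 14*q + 6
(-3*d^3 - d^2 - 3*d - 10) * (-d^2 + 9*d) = 3*d^5 - 26*d^4 - 6*d^3 - 17*d^2 - 90*d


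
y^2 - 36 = (y - 6)*(y + 6)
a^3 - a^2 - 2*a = a*(a - 2)*(a + 1)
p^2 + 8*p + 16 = (p + 4)^2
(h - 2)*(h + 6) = h^2 + 4*h - 12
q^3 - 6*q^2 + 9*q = q*(q - 3)^2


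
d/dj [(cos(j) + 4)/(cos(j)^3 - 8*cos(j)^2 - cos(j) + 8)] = (-125*cos(j)/2 + 2*cos(2*j) + cos(3*j)/2 - 10)/((cos(j) - 8)^2*sin(j)^3)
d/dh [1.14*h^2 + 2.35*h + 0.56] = 2.28*h + 2.35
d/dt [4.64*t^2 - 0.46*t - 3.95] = 9.28*t - 0.46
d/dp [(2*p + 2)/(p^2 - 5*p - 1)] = 2*(-p^2 - 2*p + 4)/(p^4 - 10*p^3 + 23*p^2 + 10*p + 1)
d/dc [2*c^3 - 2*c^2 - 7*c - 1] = 6*c^2 - 4*c - 7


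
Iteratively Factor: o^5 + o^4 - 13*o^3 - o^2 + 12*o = (o + 4)*(o^4 - 3*o^3 - o^2 + 3*o) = (o - 1)*(o + 4)*(o^3 - 2*o^2 - 3*o) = (o - 3)*(o - 1)*(o + 4)*(o^2 + o) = (o - 3)*(o - 1)*(o + 1)*(o + 4)*(o)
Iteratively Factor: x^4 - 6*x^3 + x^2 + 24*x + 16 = (x + 1)*(x^3 - 7*x^2 + 8*x + 16) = (x - 4)*(x + 1)*(x^2 - 3*x - 4) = (x - 4)*(x + 1)^2*(x - 4)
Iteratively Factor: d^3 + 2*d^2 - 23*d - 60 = (d - 5)*(d^2 + 7*d + 12) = (d - 5)*(d + 3)*(d + 4)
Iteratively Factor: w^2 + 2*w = (w + 2)*(w)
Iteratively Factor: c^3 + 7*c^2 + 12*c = (c + 4)*(c^2 + 3*c) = (c + 3)*(c + 4)*(c)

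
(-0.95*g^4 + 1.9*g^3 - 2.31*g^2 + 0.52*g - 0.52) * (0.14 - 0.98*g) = 0.931*g^5 - 1.995*g^4 + 2.5298*g^3 - 0.833*g^2 + 0.5824*g - 0.0728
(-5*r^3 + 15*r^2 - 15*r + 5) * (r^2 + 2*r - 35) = -5*r^5 + 5*r^4 + 190*r^3 - 550*r^2 + 535*r - 175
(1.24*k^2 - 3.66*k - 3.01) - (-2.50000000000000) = 1.24*k^2 - 3.66*k - 0.51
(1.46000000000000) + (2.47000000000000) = 3.93000000000000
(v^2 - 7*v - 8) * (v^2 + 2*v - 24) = v^4 - 5*v^3 - 46*v^2 + 152*v + 192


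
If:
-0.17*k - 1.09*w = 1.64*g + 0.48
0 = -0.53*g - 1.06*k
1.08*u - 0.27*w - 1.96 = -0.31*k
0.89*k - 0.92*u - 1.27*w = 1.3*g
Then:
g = 3.84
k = -1.92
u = 0.89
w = -5.92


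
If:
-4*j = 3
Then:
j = -3/4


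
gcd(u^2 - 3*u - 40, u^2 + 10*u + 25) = u + 5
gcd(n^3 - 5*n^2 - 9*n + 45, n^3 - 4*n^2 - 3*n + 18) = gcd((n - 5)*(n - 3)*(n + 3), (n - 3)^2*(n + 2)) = n - 3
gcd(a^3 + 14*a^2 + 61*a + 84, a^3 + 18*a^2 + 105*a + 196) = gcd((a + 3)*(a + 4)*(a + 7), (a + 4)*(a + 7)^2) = a^2 + 11*a + 28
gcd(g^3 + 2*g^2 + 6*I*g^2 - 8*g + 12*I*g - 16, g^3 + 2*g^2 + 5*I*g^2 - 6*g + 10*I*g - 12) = g^2 + g*(2 + 2*I) + 4*I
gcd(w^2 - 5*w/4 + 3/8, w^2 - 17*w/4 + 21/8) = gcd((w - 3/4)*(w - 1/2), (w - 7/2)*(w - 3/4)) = w - 3/4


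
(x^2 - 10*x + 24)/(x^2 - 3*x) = (x^2 - 10*x + 24)/(x*(x - 3))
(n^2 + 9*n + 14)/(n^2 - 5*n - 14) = (n + 7)/(n - 7)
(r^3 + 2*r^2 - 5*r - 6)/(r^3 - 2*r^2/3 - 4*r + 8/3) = 3*(r^2 + 4*r + 3)/(3*r^2 + 4*r - 4)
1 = 1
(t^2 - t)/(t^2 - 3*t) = (t - 1)/(t - 3)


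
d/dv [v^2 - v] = 2*v - 1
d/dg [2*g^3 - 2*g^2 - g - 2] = 6*g^2 - 4*g - 1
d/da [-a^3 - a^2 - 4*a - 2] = -3*a^2 - 2*a - 4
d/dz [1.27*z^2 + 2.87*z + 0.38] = 2.54*z + 2.87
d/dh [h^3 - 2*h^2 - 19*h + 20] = 3*h^2 - 4*h - 19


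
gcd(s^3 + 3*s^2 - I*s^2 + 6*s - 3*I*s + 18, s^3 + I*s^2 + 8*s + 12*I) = s^2 - I*s + 6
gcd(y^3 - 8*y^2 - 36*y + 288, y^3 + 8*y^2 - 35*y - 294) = y - 6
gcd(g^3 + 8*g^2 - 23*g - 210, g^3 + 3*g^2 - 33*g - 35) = g^2 + 2*g - 35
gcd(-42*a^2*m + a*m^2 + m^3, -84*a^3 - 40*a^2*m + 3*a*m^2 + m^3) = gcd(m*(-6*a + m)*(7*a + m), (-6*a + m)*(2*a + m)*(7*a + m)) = 42*a^2 - a*m - m^2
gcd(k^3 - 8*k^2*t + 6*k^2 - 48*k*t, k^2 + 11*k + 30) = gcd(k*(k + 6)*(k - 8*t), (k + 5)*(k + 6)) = k + 6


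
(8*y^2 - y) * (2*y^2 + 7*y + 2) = 16*y^4 + 54*y^3 + 9*y^2 - 2*y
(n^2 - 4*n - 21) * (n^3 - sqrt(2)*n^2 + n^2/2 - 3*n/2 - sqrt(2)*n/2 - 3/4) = n^5 - 7*n^4/2 - sqrt(2)*n^4 - 49*n^3/2 + 7*sqrt(2)*n^3/2 - 21*n^2/4 + 23*sqrt(2)*n^2 + 21*sqrt(2)*n/2 + 69*n/2 + 63/4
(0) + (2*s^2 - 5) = 2*s^2 - 5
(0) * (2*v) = 0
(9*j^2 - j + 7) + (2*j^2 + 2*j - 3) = 11*j^2 + j + 4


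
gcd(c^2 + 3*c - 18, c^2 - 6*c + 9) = c - 3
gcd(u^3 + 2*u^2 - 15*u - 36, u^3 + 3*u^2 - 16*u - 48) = u^2 - u - 12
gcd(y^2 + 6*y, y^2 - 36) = y + 6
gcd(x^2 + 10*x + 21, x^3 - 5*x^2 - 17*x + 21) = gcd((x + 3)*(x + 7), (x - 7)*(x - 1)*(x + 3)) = x + 3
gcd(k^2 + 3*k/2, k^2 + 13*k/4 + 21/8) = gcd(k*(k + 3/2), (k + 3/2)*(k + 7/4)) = k + 3/2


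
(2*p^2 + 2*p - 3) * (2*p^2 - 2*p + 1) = 4*p^4 - 8*p^2 + 8*p - 3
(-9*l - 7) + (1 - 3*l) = -12*l - 6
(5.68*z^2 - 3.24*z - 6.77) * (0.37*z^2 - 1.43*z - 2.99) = 2.1016*z^4 - 9.3212*z^3 - 14.8549*z^2 + 19.3687*z + 20.2423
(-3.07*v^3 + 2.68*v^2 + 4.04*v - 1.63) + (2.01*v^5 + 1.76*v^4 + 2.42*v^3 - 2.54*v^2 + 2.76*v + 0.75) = 2.01*v^5 + 1.76*v^4 - 0.65*v^3 + 0.14*v^2 + 6.8*v - 0.88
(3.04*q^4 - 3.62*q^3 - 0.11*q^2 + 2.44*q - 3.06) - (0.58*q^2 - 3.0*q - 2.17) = 3.04*q^4 - 3.62*q^3 - 0.69*q^2 + 5.44*q - 0.89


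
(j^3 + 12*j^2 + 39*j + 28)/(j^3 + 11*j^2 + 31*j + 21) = (j + 4)/(j + 3)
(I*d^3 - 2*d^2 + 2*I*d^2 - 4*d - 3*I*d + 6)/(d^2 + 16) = (I*d^3 + 2*d^2*(-1 + I) - d*(4 + 3*I) + 6)/(d^2 + 16)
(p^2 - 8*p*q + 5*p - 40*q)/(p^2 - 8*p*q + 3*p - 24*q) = (p + 5)/(p + 3)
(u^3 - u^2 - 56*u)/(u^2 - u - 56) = u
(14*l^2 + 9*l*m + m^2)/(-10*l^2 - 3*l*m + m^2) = (-7*l - m)/(5*l - m)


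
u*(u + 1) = u^2 + u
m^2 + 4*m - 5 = (m - 1)*(m + 5)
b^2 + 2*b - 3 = (b - 1)*(b + 3)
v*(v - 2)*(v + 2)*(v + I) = v^4 + I*v^3 - 4*v^2 - 4*I*v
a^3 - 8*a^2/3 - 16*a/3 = a*(a - 4)*(a + 4/3)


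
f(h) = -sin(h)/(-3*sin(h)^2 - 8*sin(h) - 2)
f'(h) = -(6*sin(h)*cos(h) + 8*cos(h))*sin(h)/(-3*sin(h)^2 - 8*sin(h) - 2)^2 - cos(h)/(-3*sin(h)^2 - 8*sin(h) - 2)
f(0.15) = 0.05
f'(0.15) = 0.18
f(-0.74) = 0.33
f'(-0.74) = 0.11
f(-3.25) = 0.04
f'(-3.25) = -0.23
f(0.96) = 0.08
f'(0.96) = -0.00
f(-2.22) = 0.32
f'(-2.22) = -0.01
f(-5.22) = 0.08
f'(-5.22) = -0.00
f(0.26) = 0.06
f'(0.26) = 0.10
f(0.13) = 0.04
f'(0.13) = 0.20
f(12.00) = 0.38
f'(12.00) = 0.47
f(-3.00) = -0.15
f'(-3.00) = -2.22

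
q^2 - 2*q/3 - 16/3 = (q - 8/3)*(q + 2)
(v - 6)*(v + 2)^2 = v^3 - 2*v^2 - 20*v - 24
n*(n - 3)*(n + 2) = n^3 - n^2 - 6*n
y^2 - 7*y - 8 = (y - 8)*(y + 1)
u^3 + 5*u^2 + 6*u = u*(u + 2)*(u + 3)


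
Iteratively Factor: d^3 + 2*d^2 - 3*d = (d - 1)*(d^2 + 3*d) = (d - 1)*(d + 3)*(d)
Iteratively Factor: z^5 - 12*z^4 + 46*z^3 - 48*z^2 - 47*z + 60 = (z + 1)*(z^4 - 13*z^3 + 59*z^2 - 107*z + 60) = (z - 1)*(z + 1)*(z^3 - 12*z^2 + 47*z - 60) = (z - 4)*(z - 1)*(z + 1)*(z^2 - 8*z + 15) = (z - 5)*(z - 4)*(z - 1)*(z + 1)*(z - 3)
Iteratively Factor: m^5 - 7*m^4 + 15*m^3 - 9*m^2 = (m)*(m^4 - 7*m^3 + 15*m^2 - 9*m) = m*(m - 3)*(m^3 - 4*m^2 + 3*m) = m*(m - 3)*(m - 1)*(m^2 - 3*m) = m^2*(m - 3)*(m - 1)*(m - 3)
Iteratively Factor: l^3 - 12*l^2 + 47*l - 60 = (l - 4)*(l^2 - 8*l + 15) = (l - 5)*(l - 4)*(l - 3)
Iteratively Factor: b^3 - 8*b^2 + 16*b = (b)*(b^2 - 8*b + 16) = b*(b - 4)*(b - 4)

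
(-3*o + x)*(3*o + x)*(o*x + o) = -9*o^3*x - 9*o^3 + o*x^3 + o*x^2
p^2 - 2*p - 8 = (p - 4)*(p + 2)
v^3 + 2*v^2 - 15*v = v*(v - 3)*(v + 5)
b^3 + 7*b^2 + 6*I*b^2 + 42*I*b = b*(b + 7)*(b + 6*I)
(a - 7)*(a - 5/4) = a^2 - 33*a/4 + 35/4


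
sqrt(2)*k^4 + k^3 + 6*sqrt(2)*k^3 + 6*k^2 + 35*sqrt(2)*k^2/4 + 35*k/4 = k*(k + 5/2)*(k + 7/2)*(sqrt(2)*k + 1)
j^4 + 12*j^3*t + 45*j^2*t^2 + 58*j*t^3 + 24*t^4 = (j + t)^2*(j + 4*t)*(j + 6*t)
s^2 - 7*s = s*(s - 7)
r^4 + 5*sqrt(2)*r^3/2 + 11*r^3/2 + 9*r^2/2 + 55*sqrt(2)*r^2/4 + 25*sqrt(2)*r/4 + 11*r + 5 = (r + 1/2)*(r + 5)*(r + sqrt(2)/2)*(r + 2*sqrt(2))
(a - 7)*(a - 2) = a^2 - 9*a + 14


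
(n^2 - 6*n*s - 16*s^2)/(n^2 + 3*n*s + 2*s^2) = (n - 8*s)/(n + s)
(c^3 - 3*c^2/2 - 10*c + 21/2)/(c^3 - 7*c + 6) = (c - 7/2)/(c - 2)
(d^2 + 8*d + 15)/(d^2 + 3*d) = (d + 5)/d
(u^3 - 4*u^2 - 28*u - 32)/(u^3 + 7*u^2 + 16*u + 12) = (u - 8)/(u + 3)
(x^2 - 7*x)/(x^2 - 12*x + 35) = x/(x - 5)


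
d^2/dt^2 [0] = 0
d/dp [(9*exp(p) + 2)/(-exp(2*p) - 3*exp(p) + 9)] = (9*exp(2*p) + 4*exp(p) + 87)*exp(p)/(exp(4*p) + 6*exp(3*p) - 9*exp(2*p) - 54*exp(p) + 81)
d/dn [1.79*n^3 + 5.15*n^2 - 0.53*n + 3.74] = 5.37*n^2 + 10.3*n - 0.53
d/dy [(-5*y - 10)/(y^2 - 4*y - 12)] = 5/(y^2 - 12*y + 36)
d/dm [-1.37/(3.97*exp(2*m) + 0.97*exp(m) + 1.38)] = (10.8778*exp(m) + 1.3289)*exp(m)/(3.97*exp(2*m) + 0.97*exp(m) + 1.38)^2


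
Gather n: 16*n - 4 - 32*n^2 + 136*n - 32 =-32*n^2 + 152*n - 36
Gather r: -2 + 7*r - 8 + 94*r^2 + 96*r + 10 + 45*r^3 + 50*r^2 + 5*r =45*r^3 + 144*r^2 + 108*r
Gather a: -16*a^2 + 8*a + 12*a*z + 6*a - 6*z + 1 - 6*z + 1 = -16*a^2 + a*(12*z + 14) - 12*z + 2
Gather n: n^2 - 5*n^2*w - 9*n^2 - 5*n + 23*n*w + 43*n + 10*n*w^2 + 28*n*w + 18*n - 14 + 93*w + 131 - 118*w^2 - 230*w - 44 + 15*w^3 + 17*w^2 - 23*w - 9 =n^2*(-5*w - 8) + n*(10*w^2 + 51*w + 56) + 15*w^3 - 101*w^2 - 160*w + 64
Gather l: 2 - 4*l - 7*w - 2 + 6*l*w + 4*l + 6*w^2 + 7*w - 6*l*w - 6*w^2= 0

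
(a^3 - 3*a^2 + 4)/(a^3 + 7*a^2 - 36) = (a^2 - a - 2)/(a^2 + 9*a + 18)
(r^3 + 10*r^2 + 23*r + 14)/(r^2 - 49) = (r^2 + 3*r + 2)/(r - 7)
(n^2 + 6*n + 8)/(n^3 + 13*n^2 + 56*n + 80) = (n + 2)/(n^2 + 9*n + 20)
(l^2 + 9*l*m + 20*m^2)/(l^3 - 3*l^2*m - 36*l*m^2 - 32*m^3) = (l + 5*m)/(l^2 - 7*l*m - 8*m^2)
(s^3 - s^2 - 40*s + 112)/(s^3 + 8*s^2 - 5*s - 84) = (s^2 - 8*s + 16)/(s^2 + s - 12)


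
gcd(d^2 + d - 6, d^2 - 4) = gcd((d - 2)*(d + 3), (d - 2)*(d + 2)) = d - 2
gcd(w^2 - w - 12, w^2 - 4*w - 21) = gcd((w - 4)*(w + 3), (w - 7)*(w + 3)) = w + 3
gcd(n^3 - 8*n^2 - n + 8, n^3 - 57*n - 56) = n^2 - 7*n - 8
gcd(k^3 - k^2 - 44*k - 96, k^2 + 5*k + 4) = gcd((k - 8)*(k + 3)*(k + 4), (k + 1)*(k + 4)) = k + 4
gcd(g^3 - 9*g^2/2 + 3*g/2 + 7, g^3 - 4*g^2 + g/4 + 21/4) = g^2 - 5*g/2 - 7/2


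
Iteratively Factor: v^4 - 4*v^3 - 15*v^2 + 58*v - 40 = (v - 5)*(v^3 + v^2 - 10*v + 8) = (v - 5)*(v - 2)*(v^2 + 3*v - 4) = (v - 5)*(v - 2)*(v + 4)*(v - 1)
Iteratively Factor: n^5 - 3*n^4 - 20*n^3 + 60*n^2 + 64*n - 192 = (n - 3)*(n^4 - 20*n^2 + 64) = (n - 3)*(n + 4)*(n^3 - 4*n^2 - 4*n + 16) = (n - 3)*(n - 2)*(n + 4)*(n^2 - 2*n - 8) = (n - 4)*(n - 3)*(n - 2)*(n + 4)*(n + 2)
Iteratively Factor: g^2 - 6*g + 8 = (g - 2)*(g - 4)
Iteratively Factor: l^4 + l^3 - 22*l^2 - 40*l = (l + 2)*(l^3 - l^2 - 20*l) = (l + 2)*(l + 4)*(l^2 - 5*l) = (l - 5)*(l + 2)*(l + 4)*(l)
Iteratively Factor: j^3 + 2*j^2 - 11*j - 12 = (j - 3)*(j^2 + 5*j + 4) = (j - 3)*(j + 4)*(j + 1)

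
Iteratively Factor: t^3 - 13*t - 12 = (t - 4)*(t^2 + 4*t + 3) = (t - 4)*(t + 1)*(t + 3)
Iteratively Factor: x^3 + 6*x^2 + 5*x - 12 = (x + 3)*(x^2 + 3*x - 4) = (x + 3)*(x + 4)*(x - 1)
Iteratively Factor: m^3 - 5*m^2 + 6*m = (m)*(m^2 - 5*m + 6) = m*(m - 2)*(m - 3)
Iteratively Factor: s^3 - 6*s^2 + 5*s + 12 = (s + 1)*(s^2 - 7*s + 12) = (s - 4)*(s + 1)*(s - 3)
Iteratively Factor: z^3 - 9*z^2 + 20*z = (z - 4)*(z^2 - 5*z) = z*(z - 4)*(z - 5)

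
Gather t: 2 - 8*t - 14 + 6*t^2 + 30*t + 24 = 6*t^2 + 22*t + 12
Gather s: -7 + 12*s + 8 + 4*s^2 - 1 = 4*s^2 + 12*s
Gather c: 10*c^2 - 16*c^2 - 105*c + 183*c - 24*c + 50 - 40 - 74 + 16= -6*c^2 + 54*c - 48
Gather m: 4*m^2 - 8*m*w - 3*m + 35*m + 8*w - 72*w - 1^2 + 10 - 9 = 4*m^2 + m*(32 - 8*w) - 64*w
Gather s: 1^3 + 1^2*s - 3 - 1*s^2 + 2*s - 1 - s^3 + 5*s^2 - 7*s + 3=-s^3 + 4*s^2 - 4*s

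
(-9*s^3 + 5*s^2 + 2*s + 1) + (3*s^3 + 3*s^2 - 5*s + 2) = -6*s^3 + 8*s^2 - 3*s + 3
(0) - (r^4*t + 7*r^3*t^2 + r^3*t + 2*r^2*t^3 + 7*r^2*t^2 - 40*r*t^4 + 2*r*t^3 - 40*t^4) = -r^4*t - 7*r^3*t^2 - r^3*t - 2*r^2*t^3 - 7*r^2*t^2 + 40*r*t^4 - 2*r*t^3 + 40*t^4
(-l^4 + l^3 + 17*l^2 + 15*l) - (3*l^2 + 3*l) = -l^4 + l^3 + 14*l^2 + 12*l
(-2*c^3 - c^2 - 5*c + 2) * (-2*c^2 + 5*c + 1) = 4*c^5 - 8*c^4 + 3*c^3 - 30*c^2 + 5*c + 2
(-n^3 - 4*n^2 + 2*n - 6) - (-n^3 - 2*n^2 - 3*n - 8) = -2*n^2 + 5*n + 2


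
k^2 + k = k*(k + 1)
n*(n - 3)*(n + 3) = n^3 - 9*n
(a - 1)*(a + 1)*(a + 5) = a^3 + 5*a^2 - a - 5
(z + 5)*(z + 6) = z^2 + 11*z + 30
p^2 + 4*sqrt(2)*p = p*(p + 4*sqrt(2))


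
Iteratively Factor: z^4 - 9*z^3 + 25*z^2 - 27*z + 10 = (z - 1)*(z^3 - 8*z^2 + 17*z - 10) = (z - 2)*(z - 1)*(z^2 - 6*z + 5) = (z - 5)*(z - 2)*(z - 1)*(z - 1)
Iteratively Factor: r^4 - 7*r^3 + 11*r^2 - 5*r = (r - 5)*(r^3 - 2*r^2 + r) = (r - 5)*(r - 1)*(r^2 - r) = r*(r - 5)*(r - 1)*(r - 1)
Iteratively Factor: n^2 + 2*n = (n)*(n + 2)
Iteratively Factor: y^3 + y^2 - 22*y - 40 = (y - 5)*(y^2 + 6*y + 8) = (y - 5)*(y + 4)*(y + 2)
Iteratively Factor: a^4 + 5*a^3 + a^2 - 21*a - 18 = (a - 2)*(a^3 + 7*a^2 + 15*a + 9) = (a - 2)*(a + 3)*(a^2 + 4*a + 3) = (a - 2)*(a + 1)*(a + 3)*(a + 3)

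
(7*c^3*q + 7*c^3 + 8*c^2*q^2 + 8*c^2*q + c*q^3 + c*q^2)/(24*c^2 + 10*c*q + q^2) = c*(7*c^2*q + 7*c^2 + 8*c*q^2 + 8*c*q + q^3 + q^2)/(24*c^2 + 10*c*q + q^2)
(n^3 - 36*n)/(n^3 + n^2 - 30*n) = (n - 6)/(n - 5)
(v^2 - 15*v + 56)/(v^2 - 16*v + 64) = (v - 7)/(v - 8)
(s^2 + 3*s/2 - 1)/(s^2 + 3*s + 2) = (s - 1/2)/(s + 1)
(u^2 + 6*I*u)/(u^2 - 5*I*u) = (u + 6*I)/(u - 5*I)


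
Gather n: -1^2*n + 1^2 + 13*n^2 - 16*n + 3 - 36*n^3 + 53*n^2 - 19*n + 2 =-36*n^3 + 66*n^2 - 36*n + 6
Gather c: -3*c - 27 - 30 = -3*c - 57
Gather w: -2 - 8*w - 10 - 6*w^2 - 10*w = -6*w^2 - 18*w - 12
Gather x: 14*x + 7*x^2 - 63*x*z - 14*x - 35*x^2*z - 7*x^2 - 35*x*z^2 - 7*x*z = -35*x^2*z + x*(-35*z^2 - 70*z)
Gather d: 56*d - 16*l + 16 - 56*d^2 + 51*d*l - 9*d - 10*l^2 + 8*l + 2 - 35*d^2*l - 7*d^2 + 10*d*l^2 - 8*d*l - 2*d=d^2*(-35*l - 63) + d*(10*l^2 + 43*l + 45) - 10*l^2 - 8*l + 18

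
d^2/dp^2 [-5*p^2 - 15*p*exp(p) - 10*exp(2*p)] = -15*p*exp(p) - 40*exp(2*p) - 30*exp(p) - 10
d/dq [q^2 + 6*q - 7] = 2*q + 6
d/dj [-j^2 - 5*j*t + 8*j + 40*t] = -2*j - 5*t + 8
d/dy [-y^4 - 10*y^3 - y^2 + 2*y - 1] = -4*y^3 - 30*y^2 - 2*y + 2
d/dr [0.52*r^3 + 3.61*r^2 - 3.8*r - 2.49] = 1.56*r^2 + 7.22*r - 3.8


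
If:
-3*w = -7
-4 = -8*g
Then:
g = 1/2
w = 7/3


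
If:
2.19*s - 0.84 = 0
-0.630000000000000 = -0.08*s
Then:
No Solution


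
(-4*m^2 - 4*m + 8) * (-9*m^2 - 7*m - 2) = 36*m^4 + 64*m^3 - 36*m^2 - 48*m - 16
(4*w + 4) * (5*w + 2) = 20*w^2 + 28*w + 8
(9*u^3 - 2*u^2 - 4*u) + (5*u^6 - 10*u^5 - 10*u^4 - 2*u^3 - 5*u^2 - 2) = 5*u^6 - 10*u^5 - 10*u^4 + 7*u^3 - 7*u^2 - 4*u - 2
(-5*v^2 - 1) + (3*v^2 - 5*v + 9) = -2*v^2 - 5*v + 8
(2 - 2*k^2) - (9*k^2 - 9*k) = -11*k^2 + 9*k + 2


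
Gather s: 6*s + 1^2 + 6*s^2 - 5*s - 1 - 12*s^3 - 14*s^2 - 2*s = -12*s^3 - 8*s^2 - s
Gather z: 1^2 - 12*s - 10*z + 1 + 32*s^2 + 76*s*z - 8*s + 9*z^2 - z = 32*s^2 - 20*s + 9*z^2 + z*(76*s - 11) + 2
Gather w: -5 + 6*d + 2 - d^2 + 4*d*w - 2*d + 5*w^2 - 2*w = -d^2 + 4*d + 5*w^2 + w*(4*d - 2) - 3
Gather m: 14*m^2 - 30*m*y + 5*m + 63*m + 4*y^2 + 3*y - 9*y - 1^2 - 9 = 14*m^2 + m*(68 - 30*y) + 4*y^2 - 6*y - 10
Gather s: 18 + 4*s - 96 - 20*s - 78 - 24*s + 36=-40*s - 120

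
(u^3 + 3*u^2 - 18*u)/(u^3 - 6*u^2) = (u^2 + 3*u - 18)/(u*(u - 6))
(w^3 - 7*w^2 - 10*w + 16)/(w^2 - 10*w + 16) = (w^2 + w - 2)/(w - 2)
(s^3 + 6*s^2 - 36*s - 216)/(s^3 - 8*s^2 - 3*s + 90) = (s^2 + 12*s + 36)/(s^2 - 2*s - 15)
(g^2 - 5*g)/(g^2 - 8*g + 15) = g/(g - 3)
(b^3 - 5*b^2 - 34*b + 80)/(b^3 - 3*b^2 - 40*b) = (b - 2)/b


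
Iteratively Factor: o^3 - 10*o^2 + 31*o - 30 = (o - 3)*(o^2 - 7*o + 10) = (o - 5)*(o - 3)*(o - 2)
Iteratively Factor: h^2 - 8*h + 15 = (h - 3)*(h - 5)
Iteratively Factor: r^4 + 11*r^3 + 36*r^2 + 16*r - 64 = (r + 4)*(r^3 + 7*r^2 + 8*r - 16) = (r + 4)^2*(r^2 + 3*r - 4) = (r - 1)*(r + 4)^2*(r + 4)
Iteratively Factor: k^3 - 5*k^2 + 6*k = (k)*(k^2 - 5*k + 6) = k*(k - 2)*(k - 3)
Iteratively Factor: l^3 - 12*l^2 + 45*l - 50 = (l - 5)*(l^2 - 7*l + 10) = (l - 5)^2*(l - 2)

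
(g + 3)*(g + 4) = g^2 + 7*g + 12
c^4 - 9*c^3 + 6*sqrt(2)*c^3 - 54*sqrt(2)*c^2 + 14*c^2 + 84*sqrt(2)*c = c*(c - 7)*(c - 2)*(c + 6*sqrt(2))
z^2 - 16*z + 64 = (z - 8)^2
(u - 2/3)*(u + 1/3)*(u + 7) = u^3 + 20*u^2/3 - 23*u/9 - 14/9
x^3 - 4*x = x*(x - 2)*(x + 2)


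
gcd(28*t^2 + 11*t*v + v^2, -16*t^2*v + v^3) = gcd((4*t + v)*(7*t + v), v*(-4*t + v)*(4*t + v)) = 4*t + v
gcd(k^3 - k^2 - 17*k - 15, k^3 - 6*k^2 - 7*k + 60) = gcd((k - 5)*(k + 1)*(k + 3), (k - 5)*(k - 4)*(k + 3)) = k^2 - 2*k - 15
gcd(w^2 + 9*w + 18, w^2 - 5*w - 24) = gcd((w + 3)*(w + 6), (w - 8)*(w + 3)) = w + 3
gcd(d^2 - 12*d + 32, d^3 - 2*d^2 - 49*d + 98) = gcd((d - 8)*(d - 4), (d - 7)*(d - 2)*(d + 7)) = 1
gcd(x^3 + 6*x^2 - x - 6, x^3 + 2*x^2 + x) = x + 1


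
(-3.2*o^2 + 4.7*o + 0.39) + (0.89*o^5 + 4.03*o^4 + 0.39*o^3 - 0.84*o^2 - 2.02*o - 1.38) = 0.89*o^5 + 4.03*o^4 + 0.39*o^3 - 4.04*o^2 + 2.68*o - 0.99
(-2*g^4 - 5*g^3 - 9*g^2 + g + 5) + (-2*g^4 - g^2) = -4*g^4 - 5*g^3 - 10*g^2 + g + 5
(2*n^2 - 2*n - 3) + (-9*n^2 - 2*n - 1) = -7*n^2 - 4*n - 4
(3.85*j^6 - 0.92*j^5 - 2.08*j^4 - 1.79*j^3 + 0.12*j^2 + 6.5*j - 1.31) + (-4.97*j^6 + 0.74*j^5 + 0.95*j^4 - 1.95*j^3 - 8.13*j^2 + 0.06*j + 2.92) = -1.12*j^6 - 0.18*j^5 - 1.13*j^4 - 3.74*j^3 - 8.01*j^2 + 6.56*j + 1.61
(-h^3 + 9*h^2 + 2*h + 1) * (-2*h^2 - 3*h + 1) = 2*h^5 - 15*h^4 - 32*h^3 + h^2 - h + 1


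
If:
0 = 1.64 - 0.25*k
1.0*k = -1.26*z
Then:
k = 6.56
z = -5.21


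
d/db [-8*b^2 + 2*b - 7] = 2 - 16*b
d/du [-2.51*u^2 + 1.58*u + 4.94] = 1.58 - 5.02*u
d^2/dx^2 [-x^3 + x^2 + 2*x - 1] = 2 - 6*x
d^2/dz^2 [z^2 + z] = 2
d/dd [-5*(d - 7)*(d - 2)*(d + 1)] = -15*d^2 + 80*d - 25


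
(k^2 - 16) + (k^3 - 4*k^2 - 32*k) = k^3 - 3*k^2 - 32*k - 16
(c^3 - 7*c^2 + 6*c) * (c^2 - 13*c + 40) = c^5 - 20*c^4 + 137*c^3 - 358*c^2 + 240*c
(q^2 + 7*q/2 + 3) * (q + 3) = q^3 + 13*q^2/2 + 27*q/2 + 9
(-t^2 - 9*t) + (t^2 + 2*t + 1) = 1 - 7*t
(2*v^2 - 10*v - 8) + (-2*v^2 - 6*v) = -16*v - 8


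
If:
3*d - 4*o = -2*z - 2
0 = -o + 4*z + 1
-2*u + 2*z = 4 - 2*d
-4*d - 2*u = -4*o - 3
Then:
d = 3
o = 3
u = 3/2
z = 1/2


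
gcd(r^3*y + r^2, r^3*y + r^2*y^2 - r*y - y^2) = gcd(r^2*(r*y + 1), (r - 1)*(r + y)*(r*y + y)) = 1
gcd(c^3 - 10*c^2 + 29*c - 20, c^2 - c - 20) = c - 5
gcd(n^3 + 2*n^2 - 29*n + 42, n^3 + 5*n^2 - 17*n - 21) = n^2 + 4*n - 21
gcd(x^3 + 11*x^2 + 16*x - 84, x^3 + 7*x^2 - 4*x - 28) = x^2 + 5*x - 14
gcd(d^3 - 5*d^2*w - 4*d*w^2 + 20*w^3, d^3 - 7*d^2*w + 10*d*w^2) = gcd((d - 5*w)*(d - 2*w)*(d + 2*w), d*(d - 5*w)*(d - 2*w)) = d^2 - 7*d*w + 10*w^2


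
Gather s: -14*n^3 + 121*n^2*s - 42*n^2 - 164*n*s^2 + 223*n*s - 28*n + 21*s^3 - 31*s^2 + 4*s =-14*n^3 - 42*n^2 - 28*n + 21*s^3 + s^2*(-164*n - 31) + s*(121*n^2 + 223*n + 4)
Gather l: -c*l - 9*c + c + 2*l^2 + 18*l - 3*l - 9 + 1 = -8*c + 2*l^2 + l*(15 - c) - 8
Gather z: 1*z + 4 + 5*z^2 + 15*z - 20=5*z^2 + 16*z - 16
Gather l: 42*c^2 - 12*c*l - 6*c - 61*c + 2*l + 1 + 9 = 42*c^2 - 67*c + l*(2 - 12*c) + 10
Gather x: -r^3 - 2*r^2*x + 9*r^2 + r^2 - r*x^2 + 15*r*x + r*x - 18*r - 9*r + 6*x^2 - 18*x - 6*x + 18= -r^3 + 10*r^2 - 27*r + x^2*(6 - r) + x*(-2*r^2 + 16*r - 24) + 18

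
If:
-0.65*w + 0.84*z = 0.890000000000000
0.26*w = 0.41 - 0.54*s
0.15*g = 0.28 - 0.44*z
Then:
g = 1.86666666666667 - 2.93333333333333*z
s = 1.41851851851852 - 0.622222222222222*z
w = 1.29230769230769*z - 1.36923076923077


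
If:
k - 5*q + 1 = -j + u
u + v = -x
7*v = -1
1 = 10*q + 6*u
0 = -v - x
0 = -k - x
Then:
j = -5/14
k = -1/7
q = 1/10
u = 0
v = -1/7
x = 1/7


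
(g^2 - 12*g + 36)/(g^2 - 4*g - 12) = (g - 6)/(g + 2)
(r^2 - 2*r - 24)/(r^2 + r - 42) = (r + 4)/(r + 7)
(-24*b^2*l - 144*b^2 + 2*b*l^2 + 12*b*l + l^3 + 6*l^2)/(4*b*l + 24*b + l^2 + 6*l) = (-24*b^2 + 2*b*l + l^2)/(4*b + l)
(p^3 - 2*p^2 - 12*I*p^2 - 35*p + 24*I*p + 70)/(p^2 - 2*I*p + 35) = (p^2 - p*(2 + 5*I) + 10*I)/(p + 5*I)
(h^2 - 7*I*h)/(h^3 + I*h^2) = (h - 7*I)/(h*(h + I))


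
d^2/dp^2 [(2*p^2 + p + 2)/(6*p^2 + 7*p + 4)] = 12*(-8*p^3 + 12*p^2 + 30*p + 9)/(216*p^6 + 756*p^5 + 1314*p^4 + 1351*p^3 + 876*p^2 + 336*p + 64)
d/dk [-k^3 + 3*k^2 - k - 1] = -3*k^2 + 6*k - 1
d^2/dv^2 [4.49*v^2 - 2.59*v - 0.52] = 8.98000000000000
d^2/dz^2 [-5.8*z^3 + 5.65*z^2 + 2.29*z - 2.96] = 11.3 - 34.8*z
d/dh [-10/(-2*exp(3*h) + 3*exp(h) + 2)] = (30 - 60*exp(2*h))*exp(h)/(-2*exp(3*h) + 3*exp(h) + 2)^2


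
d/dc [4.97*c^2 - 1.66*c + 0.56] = 9.94*c - 1.66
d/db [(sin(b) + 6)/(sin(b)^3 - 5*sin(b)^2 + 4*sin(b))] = (-2*sin(b)^3 - 13*sin(b)^2 + 60*sin(b) - 24)*cos(b)/((sin(b) - 4)^2*(sin(b) - 1)^2*sin(b)^2)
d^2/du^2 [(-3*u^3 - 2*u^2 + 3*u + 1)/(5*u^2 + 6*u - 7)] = 6*(-26*u^3 + 81*u^2 - 12*u + 33)/(125*u^6 + 450*u^5 + 15*u^4 - 1044*u^3 - 21*u^2 + 882*u - 343)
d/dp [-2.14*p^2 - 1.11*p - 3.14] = -4.28*p - 1.11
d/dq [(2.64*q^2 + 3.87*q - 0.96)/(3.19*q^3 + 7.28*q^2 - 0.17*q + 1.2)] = (-8.4216*q^4 - 24.6906*q^3 - 19.4352*q^2 + 20.3136*q + 4.4808)/(10.1761*q^6 + 46.4464*q^5 + 51.9138*q^4 + 5.1808*q^3 + 17.5009*q^2 - 0.408*q + 1.44)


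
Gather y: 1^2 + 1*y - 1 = y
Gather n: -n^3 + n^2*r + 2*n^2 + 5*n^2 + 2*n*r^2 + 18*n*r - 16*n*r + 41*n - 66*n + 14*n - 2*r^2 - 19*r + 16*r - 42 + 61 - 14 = -n^3 + n^2*(r + 7) + n*(2*r^2 + 2*r - 11) - 2*r^2 - 3*r + 5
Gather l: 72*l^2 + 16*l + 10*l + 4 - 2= 72*l^2 + 26*l + 2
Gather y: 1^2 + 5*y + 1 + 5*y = 10*y + 2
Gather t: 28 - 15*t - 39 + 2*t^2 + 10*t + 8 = 2*t^2 - 5*t - 3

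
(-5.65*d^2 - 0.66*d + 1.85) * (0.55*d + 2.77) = -3.1075*d^3 - 16.0135*d^2 - 0.8107*d + 5.1245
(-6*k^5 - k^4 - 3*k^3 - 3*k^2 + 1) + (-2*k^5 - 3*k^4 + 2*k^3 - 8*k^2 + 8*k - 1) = -8*k^5 - 4*k^4 - k^3 - 11*k^2 + 8*k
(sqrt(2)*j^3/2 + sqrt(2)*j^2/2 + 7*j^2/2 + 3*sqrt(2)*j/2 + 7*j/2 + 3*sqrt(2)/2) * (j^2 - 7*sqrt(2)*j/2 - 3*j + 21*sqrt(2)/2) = sqrt(2)*j^5/2 - sqrt(2)*j^4 - 49*sqrt(2)*j^3/4 - 21*j^2/2 + 43*sqrt(2)*j^2/2 + 21*j + 129*sqrt(2)*j/4 + 63/2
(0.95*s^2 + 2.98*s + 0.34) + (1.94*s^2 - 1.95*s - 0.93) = 2.89*s^2 + 1.03*s - 0.59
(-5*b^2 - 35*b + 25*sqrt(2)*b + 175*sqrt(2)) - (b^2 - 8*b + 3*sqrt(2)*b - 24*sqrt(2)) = -6*b^2 - 27*b + 22*sqrt(2)*b + 199*sqrt(2)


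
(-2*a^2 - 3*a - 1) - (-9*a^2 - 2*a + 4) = 7*a^2 - a - 5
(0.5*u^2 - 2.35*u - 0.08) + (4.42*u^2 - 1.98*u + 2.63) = 4.92*u^2 - 4.33*u + 2.55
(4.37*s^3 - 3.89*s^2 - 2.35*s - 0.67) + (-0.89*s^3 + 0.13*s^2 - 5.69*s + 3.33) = 3.48*s^3 - 3.76*s^2 - 8.04*s + 2.66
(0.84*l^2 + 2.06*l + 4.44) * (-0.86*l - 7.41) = -0.7224*l^3 - 7.996*l^2 - 19.083*l - 32.9004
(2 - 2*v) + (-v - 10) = -3*v - 8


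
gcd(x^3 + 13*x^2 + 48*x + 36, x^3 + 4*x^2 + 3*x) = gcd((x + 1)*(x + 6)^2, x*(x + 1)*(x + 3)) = x + 1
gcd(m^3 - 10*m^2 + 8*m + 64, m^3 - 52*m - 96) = m^2 - 6*m - 16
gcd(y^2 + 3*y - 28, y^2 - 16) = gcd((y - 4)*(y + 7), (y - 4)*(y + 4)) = y - 4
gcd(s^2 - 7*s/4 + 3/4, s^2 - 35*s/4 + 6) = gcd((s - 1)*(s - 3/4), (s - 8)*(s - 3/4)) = s - 3/4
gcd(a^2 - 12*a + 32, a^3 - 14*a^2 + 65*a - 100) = a - 4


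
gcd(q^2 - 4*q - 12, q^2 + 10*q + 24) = 1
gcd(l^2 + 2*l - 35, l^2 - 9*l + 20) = l - 5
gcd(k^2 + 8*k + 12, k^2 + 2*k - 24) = k + 6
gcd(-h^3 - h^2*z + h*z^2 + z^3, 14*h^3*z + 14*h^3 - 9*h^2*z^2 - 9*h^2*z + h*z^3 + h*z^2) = 1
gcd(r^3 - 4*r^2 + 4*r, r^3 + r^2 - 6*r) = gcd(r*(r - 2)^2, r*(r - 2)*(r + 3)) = r^2 - 2*r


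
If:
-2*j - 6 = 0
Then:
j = -3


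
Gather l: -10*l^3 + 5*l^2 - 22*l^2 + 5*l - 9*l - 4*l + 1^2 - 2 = -10*l^3 - 17*l^2 - 8*l - 1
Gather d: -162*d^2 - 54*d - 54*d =-162*d^2 - 108*d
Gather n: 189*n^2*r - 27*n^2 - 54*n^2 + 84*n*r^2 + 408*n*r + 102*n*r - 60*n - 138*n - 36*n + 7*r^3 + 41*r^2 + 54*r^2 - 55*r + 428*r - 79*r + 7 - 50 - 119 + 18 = n^2*(189*r - 81) + n*(84*r^2 + 510*r - 234) + 7*r^3 + 95*r^2 + 294*r - 144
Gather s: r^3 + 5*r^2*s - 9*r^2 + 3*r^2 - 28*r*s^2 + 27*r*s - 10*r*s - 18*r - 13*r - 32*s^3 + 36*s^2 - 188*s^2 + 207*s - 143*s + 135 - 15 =r^3 - 6*r^2 - 31*r - 32*s^3 + s^2*(-28*r - 152) + s*(5*r^2 + 17*r + 64) + 120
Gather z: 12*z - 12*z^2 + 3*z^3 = 3*z^3 - 12*z^2 + 12*z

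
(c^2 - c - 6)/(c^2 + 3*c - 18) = (c + 2)/(c + 6)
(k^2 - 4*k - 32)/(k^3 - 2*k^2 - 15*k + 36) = (k - 8)/(k^2 - 6*k + 9)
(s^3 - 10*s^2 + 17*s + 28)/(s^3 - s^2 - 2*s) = (s^2 - 11*s + 28)/(s*(s - 2))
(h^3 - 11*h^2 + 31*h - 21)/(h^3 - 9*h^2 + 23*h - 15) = (h - 7)/(h - 5)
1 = 1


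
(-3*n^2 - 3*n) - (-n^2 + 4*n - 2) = -2*n^2 - 7*n + 2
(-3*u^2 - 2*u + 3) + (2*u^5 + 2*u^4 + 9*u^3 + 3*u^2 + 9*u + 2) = 2*u^5 + 2*u^4 + 9*u^3 + 7*u + 5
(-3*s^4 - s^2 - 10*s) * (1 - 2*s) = 6*s^5 - 3*s^4 + 2*s^3 + 19*s^2 - 10*s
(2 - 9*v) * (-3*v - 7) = 27*v^2 + 57*v - 14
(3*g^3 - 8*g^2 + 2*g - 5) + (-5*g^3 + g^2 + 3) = -2*g^3 - 7*g^2 + 2*g - 2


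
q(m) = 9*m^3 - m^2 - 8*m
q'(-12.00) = 3904.00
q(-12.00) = -15600.00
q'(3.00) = 229.00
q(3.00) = 210.00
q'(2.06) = 102.46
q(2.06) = 57.95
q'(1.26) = 32.35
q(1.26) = 6.34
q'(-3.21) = 276.63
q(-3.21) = -282.31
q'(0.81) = 8.09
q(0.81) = -2.35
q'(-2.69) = 192.75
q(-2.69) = -160.90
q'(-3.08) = 254.29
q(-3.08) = -247.81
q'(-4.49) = 545.30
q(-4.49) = -798.91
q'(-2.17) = 123.48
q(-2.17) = -79.31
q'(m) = 27*m^2 - 2*m - 8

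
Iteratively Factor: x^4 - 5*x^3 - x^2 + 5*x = (x - 1)*(x^3 - 4*x^2 - 5*x) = (x - 1)*(x + 1)*(x^2 - 5*x) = (x - 5)*(x - 1)*(x + 1)*(x)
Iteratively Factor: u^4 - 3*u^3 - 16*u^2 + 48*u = (u - 4)*(u^3 + u^2 - 12*u) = (u - 4)*(u + 4)*(u^2 - 3*u) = u*(u - 4)*(u + 4)*(u - 3)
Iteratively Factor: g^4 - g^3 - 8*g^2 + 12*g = (g - 2)*(g^3 + g^2 - 6*g) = (g - 2)^2*(g^2 + 3*g) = g*(g - 2)^2*(g + 3)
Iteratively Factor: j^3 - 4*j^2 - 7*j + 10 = (j - 5)*(j^2 + j - 2) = (j - 5)*(j + 2)*(j - 1)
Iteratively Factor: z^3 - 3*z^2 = (z)*(z^2 - 3*z) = z^2*(z - 3)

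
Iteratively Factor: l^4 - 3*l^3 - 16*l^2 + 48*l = (l + 4)*(l^3 - 7*l^2 + 12*l) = (l - 4)*(l + 4)*(l^2 - 3*l) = (l - 4)*(l - 3)*(l + 4)*(l)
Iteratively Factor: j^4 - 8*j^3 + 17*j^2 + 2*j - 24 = (j + 1)*(j^3 - 9*j^2 + 26*j - 24) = (j - 2)*(j + 1)*(j^2 - 7*j + 12) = (j - 4)*(j - 2)*(j + 1)*(j - 3)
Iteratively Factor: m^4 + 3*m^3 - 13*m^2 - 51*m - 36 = (m + 1)*(m^3 + 2*m^2 - 15*m - 36) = (m + 1)*(m + 3)*(m^2 - m - 12) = (m - 4)*(m + 1)*(m + 3)*(m + 3)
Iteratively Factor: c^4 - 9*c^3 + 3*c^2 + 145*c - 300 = (c + 4)*(c^3 - 13*c^2 + 55*c - 75) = (c - 5)*(c + 4)*(c^2 - 8*c + 15) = (c - 5)*(c - 3)*(c + 4)*(c - 5)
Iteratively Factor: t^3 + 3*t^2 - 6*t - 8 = (t - 2)*(t^2 + 5*t + 4) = (t - 2)*(t + 4)*(t + 1)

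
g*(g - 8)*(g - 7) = g^3 - 15*g^2 + 56*g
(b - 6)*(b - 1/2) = b^2 - 13*b/2 + 3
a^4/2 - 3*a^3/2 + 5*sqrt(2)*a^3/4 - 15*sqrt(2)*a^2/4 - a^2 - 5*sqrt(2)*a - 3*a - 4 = (a/2 + 1/2)*(a - 4)*(a + sqrt(2)/2)*(a + 2*sqrt(2))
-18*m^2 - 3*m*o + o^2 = (-6*m + o)*(3*m + o)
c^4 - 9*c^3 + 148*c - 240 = (c - 6)*(c - 5)*(c - 2)*(c + 4)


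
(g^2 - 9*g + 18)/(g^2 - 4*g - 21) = (-g^2 + 9*g - 18)/(-g^2 + 4*g + 21)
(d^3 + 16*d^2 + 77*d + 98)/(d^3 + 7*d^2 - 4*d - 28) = (d + 7)/(d - 2)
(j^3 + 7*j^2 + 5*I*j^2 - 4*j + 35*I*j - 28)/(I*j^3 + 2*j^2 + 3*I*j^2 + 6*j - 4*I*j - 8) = (-I*j^3 + j^2*(5 - 7*I) + j*(35 + 4*I) + 28*I)/(j^3 + j^2*(3 - 2*I) + j*(-4 - 6*I) + 8*I)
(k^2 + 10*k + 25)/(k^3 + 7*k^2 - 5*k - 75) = 1/(k - 3)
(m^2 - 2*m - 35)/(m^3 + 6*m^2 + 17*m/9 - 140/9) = 9*(m - 7)/(9*m^2 + 9*m - 28)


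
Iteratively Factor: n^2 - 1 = (n - 1)*(n + 1)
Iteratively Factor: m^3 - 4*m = (m + 2)*(m^2 - 2*m) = m*(m + 2)*(m - 2)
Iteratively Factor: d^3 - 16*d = (d + 4)*(d^2 - 4*d) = (d - 4)*(d + 4)*(d)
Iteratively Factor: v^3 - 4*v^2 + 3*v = (v)*(v^2 - 4*v + 3) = v*(v - 1)*(v - 3)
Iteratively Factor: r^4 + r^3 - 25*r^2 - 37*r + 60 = (r - 1)*(r^3 + 2*r^2 - 23*r - 60) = (r - 5)*(r - 1)*(r^2 + 7*r + 12) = (r - 5)*(r - 1)*(r + 3)*(r + 4)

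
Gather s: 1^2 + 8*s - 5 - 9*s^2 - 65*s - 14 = -9*s^2 - 57*s - 18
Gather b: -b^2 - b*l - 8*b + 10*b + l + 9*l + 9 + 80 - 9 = -b^2 + b*(2 - l) + 10*l + 80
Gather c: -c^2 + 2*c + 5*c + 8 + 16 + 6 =-c^2 + 7*c + 30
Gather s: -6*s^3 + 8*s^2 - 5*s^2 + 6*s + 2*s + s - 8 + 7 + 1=-6*s^3 + 3*s^2 + 9*s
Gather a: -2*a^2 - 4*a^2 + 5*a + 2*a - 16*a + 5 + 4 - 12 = -6*a^2 - 9*a - 3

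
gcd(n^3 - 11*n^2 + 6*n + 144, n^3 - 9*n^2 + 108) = n^2 - 3*n - 18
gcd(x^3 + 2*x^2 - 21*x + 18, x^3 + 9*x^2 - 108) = x^2 + 3*x - 18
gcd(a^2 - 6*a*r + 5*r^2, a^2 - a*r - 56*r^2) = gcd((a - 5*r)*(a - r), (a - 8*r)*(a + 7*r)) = 1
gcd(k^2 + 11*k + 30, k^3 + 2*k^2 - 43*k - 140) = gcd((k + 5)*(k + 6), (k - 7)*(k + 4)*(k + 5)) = k + 5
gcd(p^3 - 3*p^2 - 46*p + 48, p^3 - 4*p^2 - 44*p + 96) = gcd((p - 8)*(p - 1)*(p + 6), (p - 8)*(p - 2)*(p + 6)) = p^2 - 2*p - 48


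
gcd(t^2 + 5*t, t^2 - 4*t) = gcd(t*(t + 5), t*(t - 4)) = t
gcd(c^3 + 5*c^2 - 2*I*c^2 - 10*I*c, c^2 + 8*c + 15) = c + 5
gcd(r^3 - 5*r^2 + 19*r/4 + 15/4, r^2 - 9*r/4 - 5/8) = r - 5/2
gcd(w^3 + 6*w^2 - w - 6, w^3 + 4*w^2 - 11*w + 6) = w^2 + 5*w - 6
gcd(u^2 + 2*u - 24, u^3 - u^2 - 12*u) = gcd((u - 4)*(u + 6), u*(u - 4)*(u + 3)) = u - 4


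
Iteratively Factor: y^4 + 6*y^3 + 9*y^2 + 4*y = (y + 1)*(y^3 + 5*y^2 + 4*y) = y*(y + 1)*(y^2 + 5*y + 4) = y*(y + 1)^2*(y + 4)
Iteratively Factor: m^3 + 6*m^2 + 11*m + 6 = (m + 3)*(m^2 + 3*m + 2) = (m + 2)*(m + 3)*(m + 1)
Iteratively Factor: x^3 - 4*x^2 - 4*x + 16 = (x - 4)*(x^2 - 4) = (x - 4)*(x + 2)*(x - 2)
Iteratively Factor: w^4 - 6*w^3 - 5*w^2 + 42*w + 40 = (w - 5)*(w^3 - w^2 - 10*w - 8) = (w - 5)*(w + 2)*(w^2 - 3*w - 4) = (w - 5)*(w - 4)*(w + 2)*(w + 1)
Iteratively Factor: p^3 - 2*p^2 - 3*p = (p + 1)*(p^2 - 3*p) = p*(p + 1)*(p - 3)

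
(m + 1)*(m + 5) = m^2 + 6*m + 5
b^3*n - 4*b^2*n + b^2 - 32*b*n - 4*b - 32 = (b - 8)*(b + 4)*(b*n + 1)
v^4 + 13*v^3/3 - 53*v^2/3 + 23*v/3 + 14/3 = (v - 2)*(v - 1)*(v + 1/3)*(v + 7)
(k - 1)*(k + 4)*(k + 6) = k^3 + 9*k^2 + 14*k - 24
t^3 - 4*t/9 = t*(t - 2/3)*(t + 2/3)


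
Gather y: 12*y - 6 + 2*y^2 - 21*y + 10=2*y^2 - 9*y + 4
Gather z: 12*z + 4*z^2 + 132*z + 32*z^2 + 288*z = 36*z^2 + 432*z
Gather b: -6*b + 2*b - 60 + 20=-4*b - 40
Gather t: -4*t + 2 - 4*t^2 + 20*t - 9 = -4*t^2 + 16*t - 7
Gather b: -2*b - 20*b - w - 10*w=-22*b - 11*w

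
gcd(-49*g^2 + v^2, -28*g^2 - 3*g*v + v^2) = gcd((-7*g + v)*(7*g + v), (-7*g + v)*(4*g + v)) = -7*g + v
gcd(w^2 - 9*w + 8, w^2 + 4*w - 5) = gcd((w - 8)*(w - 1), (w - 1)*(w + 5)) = w - 1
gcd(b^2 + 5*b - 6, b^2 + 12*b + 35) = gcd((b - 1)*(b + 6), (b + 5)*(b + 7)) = 1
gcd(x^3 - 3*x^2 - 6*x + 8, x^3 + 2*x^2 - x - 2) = x^2 + x - 2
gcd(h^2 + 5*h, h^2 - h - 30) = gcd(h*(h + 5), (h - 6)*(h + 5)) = h + 5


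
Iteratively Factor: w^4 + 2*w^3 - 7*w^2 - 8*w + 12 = (w + 3)*(w^3 - w^2 - 4*w + 4) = (w - 2)*(w + 3)*(w^2 + w - 2) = (w - 2)*(w - 1)*(w + 3)*(w + 2)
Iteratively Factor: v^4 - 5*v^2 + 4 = (v - 2)*(v^3 + 2*v^2 - v - 2) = (v - 2)*(v + 2)*(v^2 - 1) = (v - 2)*(v + 1)*(v + 2)*(v - 1)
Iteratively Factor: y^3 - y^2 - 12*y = (y - 4)*(y^2 + 3*y) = y*(y - 4)*(y + 3)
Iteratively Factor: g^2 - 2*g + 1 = (g - 1)*(g - 1)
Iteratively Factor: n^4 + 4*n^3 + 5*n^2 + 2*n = (n)*(n^3 + 4*n^2 + 5*n + 2) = n*(n + 1)*(n^2 + 3*n + 2) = n*(n + 1)*(n + 2)*(n + 1)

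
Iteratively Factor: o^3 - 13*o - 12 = (o + 3)*(o^2 - 3*o - 4) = (o - 4)*(o + 3)*(o + 1)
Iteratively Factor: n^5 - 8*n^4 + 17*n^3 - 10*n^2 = (n - 2)*(n^4 - 6*n^3 + 5*n^2) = n*(n - 2)*(n^3 - 6*n^2 + 5*n) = n^2*(n - 2)*(n^2 - 6*n + 5) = n^2*(n - 2)*(n - 1)*(n - 5)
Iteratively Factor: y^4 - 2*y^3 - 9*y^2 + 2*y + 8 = (y + 2)*(y^3 - 4*y^2 - y + 4) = (y - 1)*(y + 2)*(y^2 - 3*y - 4) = (y - 1)*(y + 1)*(y + 2)*(y - 4)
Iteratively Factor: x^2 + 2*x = (x + 2)*(x)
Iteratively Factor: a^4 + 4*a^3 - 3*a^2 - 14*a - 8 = (a + 1)*(a^3 + 3*a^2 - 6*a - 8) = (a + 1)*(a + 4)*(a^2 - a - 2) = (a + 1)^2*(a + 4)*(a - 2)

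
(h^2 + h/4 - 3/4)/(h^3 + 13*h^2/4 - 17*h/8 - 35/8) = 2*(4*h - 3)/(8*h^2 + 18*h - 35)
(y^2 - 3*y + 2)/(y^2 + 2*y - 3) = (y - 2)/(y + 3)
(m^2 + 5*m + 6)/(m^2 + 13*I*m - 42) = (m^2 + 5*m + 6)/(m^2 + 13*I*m - 42)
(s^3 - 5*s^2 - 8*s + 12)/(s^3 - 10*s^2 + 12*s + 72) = (s - 1)/(s - 6)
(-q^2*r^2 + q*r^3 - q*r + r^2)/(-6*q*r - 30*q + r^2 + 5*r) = r*(q^2*r - q*r^2 + q - r)/(6*q*r + 30*q - r^2 - 5*r)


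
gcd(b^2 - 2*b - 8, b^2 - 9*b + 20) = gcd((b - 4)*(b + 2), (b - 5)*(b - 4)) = b - 4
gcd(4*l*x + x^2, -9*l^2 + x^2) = 1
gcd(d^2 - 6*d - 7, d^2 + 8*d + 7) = d + 1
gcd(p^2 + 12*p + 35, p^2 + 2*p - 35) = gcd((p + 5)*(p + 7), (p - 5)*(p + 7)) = p + 7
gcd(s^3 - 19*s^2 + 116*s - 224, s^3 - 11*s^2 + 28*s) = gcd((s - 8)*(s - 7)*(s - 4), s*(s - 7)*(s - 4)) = s^2 - 11*s + 28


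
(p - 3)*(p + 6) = p^2 + 3*p - 18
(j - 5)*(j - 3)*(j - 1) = j^3 - 9*j^2 + 23*j - 15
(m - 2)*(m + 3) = m^2 + m - 6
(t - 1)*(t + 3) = t^2 + 2*t - 3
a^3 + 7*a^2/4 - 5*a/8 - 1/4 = (a - 1/2)*(a + 1/4)*(a + 2)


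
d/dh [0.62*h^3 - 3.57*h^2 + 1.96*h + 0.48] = 1.86*h^2 - 7.14*h + 1.96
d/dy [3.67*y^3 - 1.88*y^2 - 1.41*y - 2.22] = 11.01*y^2 - 3.76*y - 1.41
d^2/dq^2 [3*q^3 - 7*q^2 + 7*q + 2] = 18*q - 14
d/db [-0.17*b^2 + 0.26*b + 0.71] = 0.26 - 0.34*b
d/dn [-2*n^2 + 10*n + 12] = 10 - 4*n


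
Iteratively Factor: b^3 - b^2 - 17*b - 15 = (b + 3)*(b^2 - 4*b - 5) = (b + 1)*(b + 3)*(b - 5)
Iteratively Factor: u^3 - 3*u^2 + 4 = (u + 1)*(u^2 - 4*u + 4) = (u - 2)*(u + 1)*(u - 2)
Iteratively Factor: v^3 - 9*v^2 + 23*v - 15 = (v - 1)*(v^2 - 8*v + 15) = (v - 3)*(v - 1)*(v - 5)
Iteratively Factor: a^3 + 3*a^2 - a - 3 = (a - 1)*(a^2 + 4*a + 3) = (a - 1)*(a + 3)*(a + 1)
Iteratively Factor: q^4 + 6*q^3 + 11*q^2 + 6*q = (q + 3)*(q^3 + 3*q^2 + 2*q) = (q + 1)*(q + 3)*(q^2 + 2*q) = (q + 1)*(q + 2)*(q + 3)*(q)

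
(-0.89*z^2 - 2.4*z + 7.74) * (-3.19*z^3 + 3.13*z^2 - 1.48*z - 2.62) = 2.8391*z^5 + 4.8703*z^4 - 30.8854*z^3 + 30.11*z^2 - 5.1672*z - 20.2788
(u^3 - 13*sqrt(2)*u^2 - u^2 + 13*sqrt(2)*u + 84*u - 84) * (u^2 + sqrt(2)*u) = u^5 - 12*sqrt(2)*u^4 - u^4 + 12*sqrt(2)*u^3 + 58*u^3 - 58*u^2 + 84*sqrt(2)*u^2 - 84*sqrt(2)*u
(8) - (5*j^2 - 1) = 9 - 5*j^2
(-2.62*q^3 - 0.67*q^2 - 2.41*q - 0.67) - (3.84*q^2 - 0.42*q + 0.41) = -2.62*q^3 - 4.51*q^2 - 1.99*q - 1.08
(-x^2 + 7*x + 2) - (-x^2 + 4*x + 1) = 3*x + 1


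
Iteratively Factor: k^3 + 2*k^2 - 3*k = (k + 3)*(k^2 - k) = (k - 1)*(k + 3)*(k)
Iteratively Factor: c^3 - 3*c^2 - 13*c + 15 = (c - 1)*(c^2 - 2*c - 15) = (c - 1)*(c + 3)*(c - 5)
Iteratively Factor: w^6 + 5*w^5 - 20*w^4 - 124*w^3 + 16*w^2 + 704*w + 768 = (w + 2)*(w^5 + 3*w^4 - 26*w^3 - 72*w^2 + 160*w + 384) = (w + 2)*(w + 4)*(w^4 - w^3 - 22*w^2 + 16*w + 96) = (w - 3)*(w + 2)*(w + 4)*(w^3 + 2*w^2 - 16*w - 32) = (w - 3)*(w + 2)^2*(w + 4)*(w^2 - 16) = (w - 3)*(w + 2)^2*(w + 4)^2*(w - 4)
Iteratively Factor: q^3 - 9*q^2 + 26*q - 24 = (q - 2)*(q^2 - 7*q + 12) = (q - 4)*(q - 2)*(q - 3)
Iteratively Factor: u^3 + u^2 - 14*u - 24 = (u + 3)*(u^2 - 2*u - 8) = (u - 4)*(u + 3)*(u + 2)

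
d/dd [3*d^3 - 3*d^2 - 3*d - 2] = 9*d^2 - 6*d - 3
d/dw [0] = 0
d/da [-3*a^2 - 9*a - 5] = -6*a - 9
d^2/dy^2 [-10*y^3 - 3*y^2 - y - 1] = -60*y - 6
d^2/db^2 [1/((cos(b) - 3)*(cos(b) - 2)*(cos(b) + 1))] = (-90*(1 - cos(b)^2)^2 + 12*sin(b)^6 + 3*cos(b)^6 + 44*cos(b)^5 + 2*cos(b)^3 - 139*cos(b)^2 - 54*cos(b) + 128)/((cos(b) - 3)^3*(cos(b) - 2)^3*(cos(b) + 1)^3)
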